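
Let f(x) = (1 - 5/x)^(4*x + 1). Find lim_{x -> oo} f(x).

e^(-20)

Write it as [(1 - 5/x)^x]^(4) · (1 - 5/x)^(1). The bracketed term tends to e^(-5) and the second factor to 1, so the limit is e^(-20).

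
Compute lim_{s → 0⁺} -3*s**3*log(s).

0

This is a 0·(−∞) form. Rewrite as -3·ln(s) / s^(−3) and apply L'Hôpital:
the derivative quotient is -3·(1/s) / (−3·s^(−4)) = (3/3)·s^3 → 0.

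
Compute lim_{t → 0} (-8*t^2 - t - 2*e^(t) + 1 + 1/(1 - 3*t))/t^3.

80/3

Substitution gives 0/0 (the numerator vanishes to order 3).
Expand each term to order t^3: the coefficient of t^3 in -2·e^(t) is -1/3 and in 1/(1 - 3t) is 27.
Lower-order terms cancel with the polynomial part, so the numerator is (80/3)·t^3 + o(t^3), and the limit is (80/3)/(1) = 80/3.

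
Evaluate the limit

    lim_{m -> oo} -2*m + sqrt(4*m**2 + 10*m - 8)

5/2

This has the form ∞ − ∞. Multiply and divide by the conjugate √(4*m^2 + 10*m - 8) + 2m.
That gives (10m - 8) / (√(4*m^2 + 10*m - 8) + 2m).
Divide numerator and denominator by m: the limit is 10/(2·2) = 5/2.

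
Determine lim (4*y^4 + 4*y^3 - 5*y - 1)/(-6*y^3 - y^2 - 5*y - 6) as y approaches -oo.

∞

The numerator has higher degree (4 > 3); the quotient behaves like (4/(-6))·y^1 for large |y|.
As y → −∞ this diverges to ∞.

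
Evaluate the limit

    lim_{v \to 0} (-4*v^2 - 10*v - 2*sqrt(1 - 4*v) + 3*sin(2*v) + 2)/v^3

Substitution gives 0/0 (the numerator vanishes to order 3).
Expand each term to order v^3: the coefficient of v^3 in -2·√(1 - 4v) is 8 and in 3·sin(2v) is -4.
Lower-order terms cancel with the polynomial part, so the numerator is (4)·v^3 + o(v^3), and the limit is (4)/(1) = 4.

4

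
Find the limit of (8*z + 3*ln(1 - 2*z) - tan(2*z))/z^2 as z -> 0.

-6

Substitution gives 0/0; apply L'Hôpital's rule 2 times.
After differentiating numerator and denominator 2 times the quotient is (-8*tan(2*z)/cos(2*z)^2 - 12/(2*z - 1)^2)/(2); at z = 0 this is -6.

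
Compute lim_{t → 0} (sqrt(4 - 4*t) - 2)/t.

-1

A 0/0 form; rationalise with √(4 - 4t) + √4. This collapses the numerator to -4t, leaving -4/(√(4 - 4t) + √4) → -4/(2√4) = -1.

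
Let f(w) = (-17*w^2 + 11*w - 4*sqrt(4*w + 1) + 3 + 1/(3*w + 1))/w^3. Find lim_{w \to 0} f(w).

-43

Substitution gives 0/0 (the numerator vanishes to order 3).
Expand each term to order w^3: the coefficient of w^3 in 1/(1 + 3w) is -27 and in -4·√(1 + 4w) is -16.
Lower-order terms cancel with the polynomial part, so the numerator is (-43)·w^3 + o(w^3), and the limit is (-43)/(1) = -43.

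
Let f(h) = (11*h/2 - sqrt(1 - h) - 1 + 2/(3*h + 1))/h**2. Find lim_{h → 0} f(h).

145/8

Substitution gives 0/0 (the numerator vanishes to order 2).
Expand each term to order h^2: the coefficient of h^2 in 2·1/(1 + 3h) is 18 and in −√(1 - h) is 1/8.
Lower-order terms cancel with the polynomial part, so the numerator is (145/8)·h^2 + o(h^2), and the limit is (145/8)/(1) = 145/8.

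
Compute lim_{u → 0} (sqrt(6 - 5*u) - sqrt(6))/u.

Substitution gives 0/0. Multiply numerator and denominator by the conjugate √(6 - 5u) + √6.
The numerator becomes (6 - 5u) − 6 = -5u, so the expression simplifies to -5/(√(6 - 5u) + √6).
Letting u → 0 gives -5/(2√6) = -5*√(6)/12.

-5*√(6)/12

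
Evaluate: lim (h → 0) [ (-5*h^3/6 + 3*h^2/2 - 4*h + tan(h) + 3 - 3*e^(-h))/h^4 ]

-1/8

Substitution gives 0/0 (the numerator vanishes to order 4).
Expand each term to order h^4: the coefficient of h^4 in -3·e^(-h) is -1/8 and in tan(h) is 0.
Lower-order terms cancel with the polynomial part, so the numerator is (-1/8)·h^4 + o(h^4), and the limit is (-1/8)/(1) = -1/8.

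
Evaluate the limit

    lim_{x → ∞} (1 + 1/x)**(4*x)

e^(4)

The base → 1 and the exponent → ∞: a 1^∞ form.
Take logarithms: (4x)·ln(1 + 1/x). Since ln(1+u) ~ u for small u, this behaves like (4x)·(1/x) → 4.
So the limit is e^(4).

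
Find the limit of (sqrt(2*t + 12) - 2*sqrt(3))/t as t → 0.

Substitution gives 0/0. Multiply numerator and denominator by the conjugate √(12 + 2t) + √12.
The numerator becomes (12 + 2t) − 12 = 2t, so the expression simplifies to 2/(√(12 + 2t) + √12).
Letting t → 0 gives 2/(2√12) = √(3)/6.

√(3)/6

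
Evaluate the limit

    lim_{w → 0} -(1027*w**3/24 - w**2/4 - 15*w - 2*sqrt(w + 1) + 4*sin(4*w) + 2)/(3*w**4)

Substitution gives 0/0; apply L'Hôpital's rule 4 times.
After differentiating numerator and denominator 4 times the quotient is (1024*sin(4*w) + 15/(8*(w + 1)^(7/2)))/(-72); at w = 0 this is -5/192.

-5/192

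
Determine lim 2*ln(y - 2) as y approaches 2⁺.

As y → 2⁺, y - 2 → 0⁺ and ln(y - 2) → −∞.
Multiplying by 2 gives -∞.

-∞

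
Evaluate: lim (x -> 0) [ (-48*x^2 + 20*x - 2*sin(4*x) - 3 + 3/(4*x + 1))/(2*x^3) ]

-256/3

Substitution gives 0/0 (the numerator vanishes to order 3).
Expand each term to order x^3: the coefficient of x^3 in -2·sin(4x) is 64/3 and in 3·1/(1 + 4x) is -192.
Lower-order terms cancel with the polynomial part, so the numerator is (-512/3)·x^3 + o(x^3), and the limit is (-512/3)/(2) = -256/3.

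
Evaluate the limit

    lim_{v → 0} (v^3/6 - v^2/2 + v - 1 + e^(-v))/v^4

1/24

Direct substitution gives 0/0.
Apply L'Hôpital: lim (v^2/2 - v + 1 - e^(-v))/(4*v^3), still 0/0.
Apply L'Hôpital: lim (v - 1 + e^(-v))/(12*v^2), still 0/0.
Apply L'Hôpital: lim (1 - e^(-v))/(24*v), still 0/0.
After 4 applications of L'Hôpital's rule the quotient is (e^(-v))/(24); substituting v = 0 gives 1/24.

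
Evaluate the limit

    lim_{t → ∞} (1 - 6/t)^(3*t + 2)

Let L be the limit and take ln: ln L = lim (3t + 2)·ln(1 - 6/t) = lim (3t + 2)·(-6/t + O(1/t²)) = -18.
Hence L = e^(-18).

e^(-18)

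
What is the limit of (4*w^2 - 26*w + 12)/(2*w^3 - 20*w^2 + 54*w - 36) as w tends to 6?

At w = 6 both the top and bottom vanish — a removable singularity. Factoring out (w - 6) from each leaves (4*w - 2)/(2*w^2 - 8*w + 6), which at w = 6 equals 11/15.

11/15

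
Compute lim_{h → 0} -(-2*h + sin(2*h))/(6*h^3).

2/9

Direct substitution gives 0/0.
Apply L'Hôpital: lim (2*cos(2*h) - 2)/(-18*h^2), still 0/0.
Apply L'Hôpital: lim (-4*sin(2*h))/(-36*h), still 0/0.
After 3 applications of L'Hôpital's rule the quotient is (-8*cos(2*h))/(-36); substituting h = 0 gives 2/9.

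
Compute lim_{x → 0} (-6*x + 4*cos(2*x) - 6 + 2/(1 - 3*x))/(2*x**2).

5

Substitution gives 0/0 (the numerator vanishes to order 2).
Expand each term to order x^2: the coefficient of x^2 in 4·cos(2x) is -8 and in 2·1/(1 - 3x) is 18.
Lower-order terms cancel with the polynomial part, so the numerator is (10)·x^2 + o(x^2), and the limit is (10)/(2) = 5.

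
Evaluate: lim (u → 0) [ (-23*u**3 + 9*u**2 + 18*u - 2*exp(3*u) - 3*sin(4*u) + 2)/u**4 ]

-27/4

Substitution gives 0/0; apply L'Hôpital's rule 4 times.
After differentiating numerator and denominator 4 times the quotient is (-162*e^(3*u) - 768*sin(4*u))/(24); at u = 0 this is -27/4.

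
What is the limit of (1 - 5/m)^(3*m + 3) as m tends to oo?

e^(-15)

The base → 1 and the exponent → ∞: a 1^∞ form.
Take logarithms: (3m + 3)·ln(1 - 5/m). Since ln(1+u) ~ u for small u, this behaves like (3m)·(-5/m) → -15.
So the limit is e^(-15).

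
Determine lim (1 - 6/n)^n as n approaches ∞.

The base → 1 and the exponent → ∞: a 1^∞ form.
Take logarithms: (n)·ln(1 - 6/n). Since ln(1+u) ~ u for small u, this behaves like (n)·(-6/n) → -6.
So the limit is e^(-6).

e^(-6)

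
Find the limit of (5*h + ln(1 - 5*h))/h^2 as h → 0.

Direct substitution gives 0/0.
Apply L'Hôpital: lim (5 - 5/(1 - 5*h))/(2*h), still 0/0.
After 2 applications of L'Hôpital's rule the quotient is (-25/(1 - 5*h)^2)/(2); substituting h = 0 gives -25/2.

-25/2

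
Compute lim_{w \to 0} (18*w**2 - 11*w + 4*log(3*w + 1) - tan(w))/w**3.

107/3

Substitution gives 0/0; apply L'Hôpital's rule 3 times.
After differentiating numerator and denominator 3 times the quotient is (4/cos(w)^2 - 6/cos(w)^4 + 216/(3*w + 1)^3)/(6); at w = 0 this is 107/3.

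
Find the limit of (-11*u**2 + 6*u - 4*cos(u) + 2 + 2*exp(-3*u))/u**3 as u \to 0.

-9

Substitution gives 0/0; apply L'Hôpital's rule 3 times.
After differentiating numerator and denominator 3 times the quotient is (-4*sin(u) - 54*e^(-3*u))/(6); at u = 0 this is -9.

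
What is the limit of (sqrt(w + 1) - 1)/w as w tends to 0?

Substitution gives 0/0. Multiply numerator and denominator by the conjugate √(1 + w) + √1.
The numerator becomes (1 + w) − 1 = w, so the expression simplifies to 1/(√(1 + w) + √1).
Letting w → 0 gives 1/(2√1) = 1/2.

1/2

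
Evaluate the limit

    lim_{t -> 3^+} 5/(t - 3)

∞

As t → 3⁺, (t - 3) → 0⁺, so (t - 3)^1 → 0⁺ and 5/(t - 3)^1 → ∞.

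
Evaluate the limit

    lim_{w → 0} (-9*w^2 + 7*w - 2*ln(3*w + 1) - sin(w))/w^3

-107/6

Substitution gives 0/0; apply L'Hôpital's rule 3 times.
After differentiating numerator and denominator 3 times the quotient is (cos(w) - 108/(3*w + 1)^3)/(6); at w = 0 this is -107/6.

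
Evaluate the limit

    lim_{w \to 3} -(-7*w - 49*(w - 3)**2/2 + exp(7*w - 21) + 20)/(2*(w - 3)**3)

Direct substitution gives 0/0.
Apply L'Hôpital: lim (-49*w + 7*e^(7*w - 21) + 140)/(-6*(w - 3)^2), still 0/0.
Apply L'Hôpital: lim (49*e^(7*w - 21) - 49)/(36 - 12*w), still 0/0.
After 3 applications of L'Hôpital's rule the quotient is (343*e^(7*w - 21))/(-12); substituting w = 3 gives -343/12.

-343/12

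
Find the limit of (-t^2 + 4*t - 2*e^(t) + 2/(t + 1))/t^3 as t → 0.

-7/3

Substitution gives 0/0; apply L'Hôpital's rule 3 times.
After differentiating numerator and denominator 3 times the quotient is (-2*e^(t) - 12/(t + 1)^4)/(6); at t = 0 this is -7/3.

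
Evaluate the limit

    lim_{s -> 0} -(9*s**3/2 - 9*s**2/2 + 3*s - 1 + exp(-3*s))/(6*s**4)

Direct substitution gives 0/0.
Apply L'Hôpital: lim (27*s^2/2 - 9*s + 3 - 3*e^(-3*s))/(-24*s^3), still 0/0.
Apply L'Hôpital: lim (27*s - 9 + 9*e^(-3*s))/(-72*s^2), still 0/0.
Apply L'Hôpital: lim (27 - 27*e^(-3*s))/(-144*s), still 0/0.
After 4 applications of L'Hôpital's rule the quotient is (81*e^(-3*s))/(-144); substituting s = 0 gives -9/16.

-9/16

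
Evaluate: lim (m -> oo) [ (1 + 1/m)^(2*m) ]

e^(2)

Write it as [(1 + 1/m)^m]^(2) · (1 + 1/m)^(0). The bracketed term tends to e^(1) and the second factor to 1, so the limit is e^(2).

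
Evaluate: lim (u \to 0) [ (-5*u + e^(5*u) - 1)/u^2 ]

25/2

Direct substitution gives 0/0.
Apply L'Hôpital: lim (5*e^(5*u) - 5)/(2*u), still 0/0.
After 2 applications of L'Hôpital's rule the quotient is (25*e^(5*u))/(2); substituting u = 0 gives 25/2.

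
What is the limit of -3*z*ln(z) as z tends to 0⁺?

0

This is a 0·(−∞) form. Rewrite as -3·ln(z) / z^(−1) and apply L'Hôpital:
the derivative quotient is -3·(1/z) / (−1·z^(−2)) = (3/1)·z^1 → 0.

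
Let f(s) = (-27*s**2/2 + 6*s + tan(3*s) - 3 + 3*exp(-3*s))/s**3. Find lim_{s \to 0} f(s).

Substitution gives 0/0; apply L'Hôpital's rule 3 times.
After differentiating numerator and denominator 3 times the quotient is (27*(2*(3*tan(3*s)^2 + 1)*e^(3*s)/cos(3*s)^2 - 3)*e^(-3*s))/(6); at s = 0 this is -9/2.

-9/2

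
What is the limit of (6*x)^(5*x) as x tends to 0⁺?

1

Base → 0⁺ and exponent → 0⁺: a 0^0 form.
Take logs: 5x·ln(6x). This is 0·(−∞); rewriting as ln(6x)/(1/(5x)) and applying L'Hôpital gives 0.
Hence the limit is e^0 = 1.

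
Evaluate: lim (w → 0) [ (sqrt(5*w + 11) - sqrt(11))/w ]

5*√(11)/22

A 0/0 form; rationalise with √(11 + 5w) + √11. This collapses the numerator to 5w, leaving 5/(√(11 + 5w) + √11) → 5/(2√11) = 5*√(11)/22.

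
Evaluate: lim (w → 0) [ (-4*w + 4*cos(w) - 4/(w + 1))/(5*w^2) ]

-6/5

Substitution gives 0/0 (the numerator vanishes to order 2).
Expand each term to order w^2: the coefficient of w^2 in -4·1/(1 + w) is -4 and in 4·cos(w) is -2.
Lower-order terms cancel with the polynomial part, so the numerator is (-6)·w^2 + o(w^2), and the limit is (-6)/(5) = -6/5.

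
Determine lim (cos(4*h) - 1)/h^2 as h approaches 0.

Direct substitution gives 0/0.
Apply L'Hôpital: lim (-4*sin(4*h))/(2*h), still 0/0.
After 2 applications of L'Hôpital's rule the quotient is (-16*cos(4*h))/(2); substituting h = 0 gives -8.

-8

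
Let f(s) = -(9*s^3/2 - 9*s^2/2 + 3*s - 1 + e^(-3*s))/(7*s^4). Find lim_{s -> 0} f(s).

Direct substitution gives 0/0.
Apply L'Hôpital: lim (27*s^2/2 - 9*s + 3 - 3*e^(-3*s))/(-28*s^3), still 0/0.
Apply L'Hôpital: lim (27*s - 9 + 9*e^(-3*s))/(-84*s^2), still 0/0.
Apply L'Hôpital: lim (27 - 27*e^(-3*s))/(-168*s), still 0/0.
After 4 applications of L'Hôpital's rule the quotient is (81*e^(-3*s))/(-168); substituting s = 0 gives -27/56.

-27/56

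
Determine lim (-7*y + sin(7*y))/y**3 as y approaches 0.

Direct substitution gives 0/0.
Apply L'Hôpital: lim (7*cos(7*y) - 7)/(3*y^2), still 0/0.
Apply L'Hôpital: lim (-49*sin(7*y))/(6*y), still 0/0.
After 3 applications of L'Hôpital's rule the quotient is (-343*cos(7*y))/(6); substituting y = 0 gives -343/6.

-343/6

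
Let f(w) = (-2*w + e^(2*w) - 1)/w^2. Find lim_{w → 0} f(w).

2

Direct substitution gives 0/0.
Apply L'Hôpital: lim (2*e^(2*w) - 2)/(2*w), still 0/0.
After 2 applications of L'Hôpital's rule the quotient is (4*e^(2*w))/(2); substituting w = 0 gives 2.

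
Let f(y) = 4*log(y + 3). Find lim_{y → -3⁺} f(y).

-∞

As y → -3⁺, y + 3 → 0⁺ and ln(y + 3) → −∞.
Multiplying by 4 gives -∞.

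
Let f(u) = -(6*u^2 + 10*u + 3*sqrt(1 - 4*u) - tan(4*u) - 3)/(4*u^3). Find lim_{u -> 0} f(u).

25/3

Substitution gives 0/0; apply L'Hôpital's rule 3 times.
After differentiating numerator and denominator 3 times the quotient is (-256*tan(4*u)^2/cos(4*u)^2 - 128/cos(4*u)^4 - 72/(1 - 4*u)^(5/2))/(-24); at u = 0 this is 25/3.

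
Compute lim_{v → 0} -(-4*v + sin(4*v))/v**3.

32/3

Direct substitution gives 0/0.
Apply L'Hôpital: lim (4*cos(4*v) - 4)/(-3*v^2), still 0/0.
Apply L'Hôpital: lim (-16*sin(4*v))/(-6*v), still 0/0.
After 3 applications of L'Hôpital's rule the quotient is (-64*cos(4*v))/(-6); substituting v = 0 gives 32/3.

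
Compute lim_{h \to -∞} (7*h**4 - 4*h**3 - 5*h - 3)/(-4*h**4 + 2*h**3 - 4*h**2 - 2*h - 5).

-7/4

Numerator and denominator both have degree 4.
Dividing every term by h^4, all lower-order terms vanish and the limit is the ratio of leading coefficients, 7/(-4) = -7/4.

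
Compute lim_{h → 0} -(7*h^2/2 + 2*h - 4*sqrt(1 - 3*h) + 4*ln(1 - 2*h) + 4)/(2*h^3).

47/24

Substitution gives 0/0 (the numerator vanishes to order 3).
Expand each term to order h^3: the coefficient of h^3 in -4·√(1 - 3h) is 27/4 and in 4·ln(1 - 2h) is -32/3.
Lower-order terms cancel with the polynomial part, so the numerator is (-47/12)·h^3 + o(h^3), and the limit is (-47/12)/(-2) = 47/24.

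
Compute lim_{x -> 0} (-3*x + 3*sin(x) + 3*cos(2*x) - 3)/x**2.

Substitution gives 0/0; apply L'Hôpital's rule 2 times.
After differentiating numerator and denominator 2 times the quotient is (-3*sin(x) - 12*cos(2*x))/(2); at x = 0 this is -6.

-6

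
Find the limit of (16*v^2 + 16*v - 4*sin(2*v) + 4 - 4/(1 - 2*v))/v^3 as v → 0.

-80/3

Substitution gives 0/0 (the numerator vanishes to order 3).
Expand each term to order v^3: the coefficient of v^3 in -4·1/(1 - 2v) is -32 and in -4·sin(2v) is 16/3.
Lower-order terms cancel with the polynomial part, so the numerator is (-80/3)·v^3 + o(v^3), and the limit is (-80/3)/(1) = -80/3.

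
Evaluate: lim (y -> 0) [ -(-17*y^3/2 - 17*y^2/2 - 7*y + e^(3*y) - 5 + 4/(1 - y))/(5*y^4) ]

Substitution gives 0/0 (the numerator vanishes to order 4).
Expand each term to order y^4: the coefficient of y^4 in e^(3y) is 27/8 and in 4·1/(1 - y) is 4.
Lower-order terms cancel with the polynomial part, so the numerator is (59/8)·y^4 + o(y^4), and the limit is (59/8)/(-5) = -59/40.

-59/40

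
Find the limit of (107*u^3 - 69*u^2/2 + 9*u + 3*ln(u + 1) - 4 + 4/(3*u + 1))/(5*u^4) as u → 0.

Substitution gives 0/0; apply L'Hôpital's rule 4 times.
After differentiating numerator and denominator 4 times the quotient is (7776/(3*u + 1)^5 - 18/(u + 1)^4)/(120); at u = 0 this is 1293/20.

1293/20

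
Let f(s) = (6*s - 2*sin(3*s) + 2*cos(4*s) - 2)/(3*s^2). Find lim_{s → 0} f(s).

Substitution gives 0/0 (the numerator vanishes to order 2).
Expand each term to order s^2: the coefficient of s^2 in 2·cos(4s) is -16 and in -2·sin(3s) is 0.
Lower-order terms cancel with the polynomial part, so the numerator is (-16)·s^2 + o(s^2), and the limit is (-16)/(3) = -16/3.

-16/3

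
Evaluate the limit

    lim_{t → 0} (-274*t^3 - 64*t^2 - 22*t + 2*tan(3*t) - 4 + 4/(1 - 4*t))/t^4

1024

Substitution gives 0/0 (the numerator vanishes to order 4).
Expand each term to order t^4: the coefficient of t^4 in 4·1/(1 - 4t) is 1024 and in 2·tan(3t) is 0.
Lower-order terms cancel with the polynomial part, so the numerator is (1024)·t^4 + o(t^4), and the limit is (1024)/(1) = 1024.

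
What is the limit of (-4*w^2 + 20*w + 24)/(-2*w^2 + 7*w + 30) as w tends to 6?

Direct substitution gives 0/0, so factor. Both numerator and denominator have (w - 6) as a factor.
After cancelling, the expression reduces to (-4*w - 4)/(-2*w - 5).
Substituting w = 6 gives 28/17.

28/17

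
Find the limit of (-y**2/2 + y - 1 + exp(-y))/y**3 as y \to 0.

-1/6

Direct substitution gives 0/0.
Apply L'Hôpital: lim (-y + 1 - e^(-y))/(3*y^2), still 0/0.
Apply L'Hôpital: lim (-1 + e^(-y))/(6*y), still 0/0.
After 3 applications of L'Hôpital's rule the quotient is (-e^(-y))/(6); substituting y = 0 gives -1/6.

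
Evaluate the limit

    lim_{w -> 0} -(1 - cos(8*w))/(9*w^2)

-32/9

Substitution gives 0/0.
Use (1 − cos u)/u² → 1/2 with u = 8w: the limit is 8²/(2·(-9)) = -32/9.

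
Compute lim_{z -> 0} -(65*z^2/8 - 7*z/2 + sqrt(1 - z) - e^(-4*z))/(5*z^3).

-509/240

Substitution gives 0/0; apply L'Hôpital's rule 3 times.
After differentiating numerator and denominator 3 times the quotient is (64*e^(-4*z) - 3/(8*(1 - z)^(5/2)))/(-30); at z = 0 this is -509/240.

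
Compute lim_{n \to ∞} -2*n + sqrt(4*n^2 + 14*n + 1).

7/2

An ∞ − ∞ form. Rationalising with the conjugate, the difference becomes (14n + 1) / (√(4*n^2 + 14*n + 1) + 2n).
For large n the denominator behaves like 2·2n, so the quotient tends to 14/4 = 7/2.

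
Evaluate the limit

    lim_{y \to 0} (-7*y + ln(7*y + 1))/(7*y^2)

-7/2

Direct substitution gives 0/0.
Apply L'Hôpital: lim (-7 + 7/(7*y + 1))/(14*y), still 0/0.
After 2 applications of L'Hôpital's rule the quotient is (-49/(7*y + 1)^2)/(14); substituting y = 0 gives -7/2.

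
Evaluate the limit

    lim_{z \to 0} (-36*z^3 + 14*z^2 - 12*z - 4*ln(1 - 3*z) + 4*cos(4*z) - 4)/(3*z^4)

Substitution gives 0/0; apply L'Hôpital's rule 4 times.
After differentiating numerator and denominator 4 times the quotient is (1024*cos(4*z) + 1944/(3*z - 1)^4)/(72); at z = 0 this is 371/9.

371/9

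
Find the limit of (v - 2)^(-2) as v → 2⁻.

As v → 2⁻, (v - 2) → 0⁻, so (v - 2)^2 → 0⁺ and 1/(v - 2)^2 → ∞.

∞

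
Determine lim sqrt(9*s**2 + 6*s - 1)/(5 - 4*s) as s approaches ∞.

For large |s|, √(9*s^2 + 6*s - 1) ≈ √9·|s| and the denominator ≈ -4s.
Since s → +∞, |s| = s, giving √9/(-4) = -3/4.

-3/4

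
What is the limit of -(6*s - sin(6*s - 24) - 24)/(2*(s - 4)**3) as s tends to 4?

Direct substitution gives 0/0.
Apply L'Hôpital: lim (6 - 6*cos(6*s - 24))/(-6*(s - 4)^2), still 0/0.
Apply L'Hôpital: lim (36*sin(6*s - 24))/(48 - 12*s), still 0/0.
After 3 applications of L'Hôpital's rule the quotient is (216*cos(6*s - 24))/(-12); substituting s = 4 gives -18.

-18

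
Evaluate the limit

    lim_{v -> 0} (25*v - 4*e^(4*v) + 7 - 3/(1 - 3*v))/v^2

Substitution gives 0/0 (the numerator vanishes to order 2).
Expand each term to order v^2: the coefficient of v^2 in -4·e^(4v) is -32 and in -3·1/(1 - 3v) is -27.
Lower-order terms cancel with the polynomial part, so the numerator is (-59)·v^2 + o(v^2), and the limit is (-59)/(1) = -59.

-59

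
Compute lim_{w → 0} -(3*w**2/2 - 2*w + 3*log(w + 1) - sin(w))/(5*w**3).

Substitution gives 0/0 (the numerator vanishes to order 3).
Expand each term to order w^3: the coefficient of w^3 in 3·ln(1 + w) is 1 and in −sin(w) is 1/6.
Lower-order terms cancel with the polynomial part, so the numerator is (7/6)·w^3 + o(w^3), and the limit is (7/6)/(-5) = -7/30.

-7/30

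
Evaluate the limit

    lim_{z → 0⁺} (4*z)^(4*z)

1

Base → 0⁺ and exponent → 0⁺: a 0^0 form.
Take logs: 4z·ln(4z). This is 0·(−∞); rewriting as ln(4z)/(1/(4z)) and applying L'Hôpital gives 0.
Hence the limit is e^0 = 1.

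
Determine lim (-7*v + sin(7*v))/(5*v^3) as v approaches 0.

Direct substitution gives 0/0.
Apply L'Hôpital: lim (7*cos(7*v) - 7)/(15*v^2), still 0/0.
Apply L'Hôpital: lim (-49*sin(7*v))/(30*v), still 0/0.
After 3 applications of L'Hôpital's rule the quotient is (-343*cos(7*v))/(30); substituting v = 0 gives -343/30.

-343/30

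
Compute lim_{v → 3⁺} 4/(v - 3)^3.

As v → 3⁺, (v - 3) → 0⁺, so (v - 3)^3 → 0⁺ and 4/(v - 3)^3 → ∞.

∞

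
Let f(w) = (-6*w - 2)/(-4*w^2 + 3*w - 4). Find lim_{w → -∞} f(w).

0

The denominator has degree 2 and the numerator degree 1. Dividing numerator and denominator by w^2 sends every term to 0 except the leading denominator term, so the limit is 0.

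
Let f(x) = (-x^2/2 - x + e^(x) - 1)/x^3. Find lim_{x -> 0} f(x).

Direct substitution gives 0/0.
Apply L'Hôpital: lim (-x + e^(x) - 1)/(3*x^2), still 0/0.
Apply L'Hôpital: lim (e^(x) - 1)/(6*x), still 0/0.
After 3 applications of L'Hôpital's rule the quotient is (e^(x))/(6); substituting x = 0 gives 1/6.

1/6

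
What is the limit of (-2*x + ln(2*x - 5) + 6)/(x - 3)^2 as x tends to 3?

Direct substitution gives 0/0.
Apply L'Hôpital: lim (-2 + 2/(2*x - 5))/(2*x - 6), still 0/0.
After 2 applications of L'Hôpital's rule the quotient is (-4/(2*x - 5)^2)/(2); substituting x = 3 gives -2.

-2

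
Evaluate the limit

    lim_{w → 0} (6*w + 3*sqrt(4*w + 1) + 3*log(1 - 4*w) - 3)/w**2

Substitution gives 0/0 (the numerator vanishes to order 2).
Expand each term to order w^2: the coefficient of w^2 in 3·ln(1 - 4w) is -24 and in 3·√(1 + 4w) is -6.
Lower-order terms cancel with the polynomial part, so the numerator is (-30)·w^2 + o(w^2), and the limit is (-30)/(1) = -30.

-30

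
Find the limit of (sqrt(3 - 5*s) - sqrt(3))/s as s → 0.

-5*√(3)/6

A 0/0 form; rationalise with √(3 - 5s) + √3. This collapses the numerator to -5s, leaving -5/(√(3 - 5s) + √3) → -5/(2√3) = -5*√(3)/6.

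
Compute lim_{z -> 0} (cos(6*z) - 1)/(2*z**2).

Direct substitution gives 0/0.
Apply L'Hôpital: lim (-6*sin(6*z))/(4*z), still 0/0.
After 2 applications of L'Hôpital's rule the quotient is (-36*cos(6*z))/(4); substituting z = 0 gives -9.

-9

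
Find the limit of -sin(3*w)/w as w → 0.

-3

Substitution gives 0/0.
Write it as (3/(-1))·sin(3w)/(3w); since sin(u)/u → 1, the limit is -3.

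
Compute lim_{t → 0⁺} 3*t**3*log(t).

0

This is a 0·(−∞) form. Rewrite as 3·ln(t) / t^(−3) and apply L'Hôpital:
the derivative quotient is 3·(1/t) / (−3·t^(−4)) = (-3/3)·t^3 → 0.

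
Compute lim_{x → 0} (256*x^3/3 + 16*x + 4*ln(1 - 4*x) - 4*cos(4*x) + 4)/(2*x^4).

-448/3

Substitution gives 0/0 (the numerator vanishes to order 4).
Expand each term to order x^4: the coefficient of x^4 in -4·cos(4x) is -128/3 and in 4·ln(1 - 4x) is -256.
Lower-order terms cancel with the polynomial part, so the numerator is (-896/3)·x^4 + o(x^4), and the limit is (-896/3)/(2) = -448/3.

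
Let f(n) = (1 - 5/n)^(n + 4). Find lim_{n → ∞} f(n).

e^(-5)

Let L be the limit and take ln: ln L = lim (n + 4)·ln(1 - 5/n) = lim (n + 4)·(-5/n + O(1/n²)) = -5.
Hence L = e^(-5).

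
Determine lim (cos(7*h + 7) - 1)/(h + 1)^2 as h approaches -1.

-49/2

Direct substitution gives 0/0.
Apply L'Hôpital: lim (-7*sin(7*h + 7))/(2*h + 2), still 0/0.
After 2 applications of L'Hôpital's rule the quotient is (-49*cos(7*h + 7))/(2); substituting h = -1 gives -49/2.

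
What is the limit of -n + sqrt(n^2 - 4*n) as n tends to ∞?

This has the form ∞ − ∞. Multiply and divide by the conjugate √(n^2 - 4*n) + n.
That gives (-4n) / (√(n^2 - 4*n) + n).
Divide numerator and denominator by n: the limit is -4/(2·1) = -2.

-2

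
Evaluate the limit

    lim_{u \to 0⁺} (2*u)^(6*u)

1

Base → 0⁺ and exponent → 0⁺: a 0^0 form.
Take logs: 6u·ln(2u). This is 0·(−∞); rewriting as ln(2u)/(1/(6u)) and applying L'Hôpital gives 0.
Hence the limit is e^0 = 1.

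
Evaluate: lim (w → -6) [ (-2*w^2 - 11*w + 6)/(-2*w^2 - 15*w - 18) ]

13/9

At w = -6 both the top and bottom vanish — a removable singularity. Factoring out (w + 6) from each leaves (1 - 2*w)/(-2*w - 3), which at w = -6 equals 13/9.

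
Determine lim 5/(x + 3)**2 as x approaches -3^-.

As x → -3⁻, (x + 3) → 0⁻, so (x + 3)^2 → 0⁺ and 5/(x + 3)^2 → ∞.

∞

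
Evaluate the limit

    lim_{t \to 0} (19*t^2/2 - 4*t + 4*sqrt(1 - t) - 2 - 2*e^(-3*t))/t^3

Substitution gives 0/0 (the numerator vanishes to order 3).
Expand each term to order t^3: the coefficient of t^3 in -2·e^(-3t) is 9 and in 4·√(1 - t) is -1/4.
Lower-order terms cancel with the polynomial part, so the numerator is (35/4)·t^3 + o(t^3), and the limit is (35/4)/(1) = 35/4.

35/4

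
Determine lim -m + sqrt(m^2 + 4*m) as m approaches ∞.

An ∞ − ∞ form. Rationalising with the conjugate, the difference becomes (4m) / (√(m^2 + 4*m) + m).
For large m the denominator behaves like 2·m, so the quotient tends to 4/2 = 2.

2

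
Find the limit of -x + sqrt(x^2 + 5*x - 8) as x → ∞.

This has the form ∞ − ∞. Multiply and divide by the conjugate √(x^2 + 5*x - 8) + x.
That gives (5x - 8) / (√(x^2 + 5*x - 8) + x).
Divide numerator and denominator by x: the limit is 5/(2·1) = 5/2.

5/2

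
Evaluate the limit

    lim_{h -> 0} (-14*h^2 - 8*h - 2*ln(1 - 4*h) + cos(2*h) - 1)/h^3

128/3

Substitution gives 0/0; apply L'Hôpital's rule 3 times.
After differentiating numerator and denominator 3 times the quotient is (8*sin(2*h) - 256/(4*h - 1)^3)/(6); at h = 0 this is 128/3.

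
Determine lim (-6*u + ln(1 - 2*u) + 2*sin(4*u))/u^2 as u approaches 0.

Substitution gives 0/0 (the numerator vanishes to order 2).
Expand each term to order u^2: the coefficient of u^2 in 2·sin(4u) is 0 and in ln(1 - 2u) is -2.
Lower-order terms cancel with the polynomial part, so the numerator is (-2)·u^2 + o(u^2), and the limit is (-2)/(1) = -2.

-2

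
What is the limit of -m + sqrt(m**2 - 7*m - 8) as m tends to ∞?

An ∞ − ∞ form. Rationalising with the conjugate, the difference becomes (-7m - 8) / (√(m^2 - 7*m - 8) + m).
For large m the denominator behaves like 2·m, so the quotient tends to -7/2 = -7/2.

-7/2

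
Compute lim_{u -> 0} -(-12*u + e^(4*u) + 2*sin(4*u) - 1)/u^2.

Substitution gives 0/0; apply L'Hôpital's rule 2 times.
After differentiating numerator and denominator 2 times the quotient is (16*e^(4*u) - 32*sin(4*u))/(-2); at u = 0 this is -8.

-8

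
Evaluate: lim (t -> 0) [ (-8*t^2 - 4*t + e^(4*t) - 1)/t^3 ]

Direct substitution gives 0/0.
Apply L'Hôpital: lim (-16*t + 4*e^(4*t) - 4)/(3*t^2), still 0/0.
Apply L'Hôpital: lim (16*e^(4*t) - 16)/(6*t), still 0/0.
After 3 applications of L'Hôpital's rule the quotient is (64*e^(4*t))/(6); substituting t = 0 gives 32/3.

32/3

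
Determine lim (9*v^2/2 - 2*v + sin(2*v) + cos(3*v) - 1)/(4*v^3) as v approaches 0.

-1/3

Substitution gives 0/0 (the numerator vanishes to order 3).
Expand each term to order v^3: the coefficient of v^3 in cos(3v) is 0 and in sin(2v) is -4/3.
Lower-order terms cancel with the polynomial part, so the numerator is (-4/3)·v^3 + o(v^3), and the limit is (-4/3)/(4) = -1/3.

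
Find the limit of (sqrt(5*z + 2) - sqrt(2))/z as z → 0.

5*√(2)/4

Substitution gives 0/0. Multiply numerator and denominator by the conjugate √(2 + 5z) + √2.
The numerator becomes (2 + 5z) − 2 = 5z, so the expression simplifies to 5/(√(2 + 5z) + √2).
Letting z → 0 gives 5/(2√2) = 5*√(2)/4.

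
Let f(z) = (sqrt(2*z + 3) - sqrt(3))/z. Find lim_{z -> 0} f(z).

√(3)/3

Substitution gives 0/0. Multiply numerator and denominator by the conjugate √(3 + 2z) + √3.
The numerator becomes (3 + 2z) − 3 = 2z, so the expression simplifies to 2/(√(3 + 2z) + √3).
Letting z → 0 gives 2/(2√3) = √(3)/3.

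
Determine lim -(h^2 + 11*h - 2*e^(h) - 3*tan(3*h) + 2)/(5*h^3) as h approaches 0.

82/15

Substitution gives 0/0 (the numerator vanishes to order 3).
Expand each term to order h^3: the coefficient of h^3 in -3·tan(3h) is -27 and in -2·e^(h) is -1/3.
Lower-order terms cancel with the polynomial part, so the numerator is (-82/3)·h^3 + o(h^3), and the limit is (-82/3)/(-5) = 82/15.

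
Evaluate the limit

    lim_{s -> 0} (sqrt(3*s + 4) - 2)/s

Substitution gives 0/0. Multiply numerator and denominator by the conjugate √(4 + 3s) + √4.
The numerator becomes (4 + 3s) − 4 = 3s, so the expression simplifies to 3/(√(4 + 3s) + √4).
Letting s → 0 gives 3/(2√4) = 3/4.

3/4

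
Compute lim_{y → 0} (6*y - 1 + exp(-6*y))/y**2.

Direct substitution gives 0/0.
Apply L'Hôpital: lim (6 - 6*e^(-6*y))/(2*y), still 0/0.
After 2 applications of L'Hôpital's rule the quotient is (36*e^(-6*y))/(2); substituting y = 0 gives 18.

18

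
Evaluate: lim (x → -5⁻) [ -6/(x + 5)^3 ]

As x → -5⁻, (x + 5) → 0⁻, so (x + 5)^3 → 0⁻ and -6/(x + 5)^3 → ∞.

∞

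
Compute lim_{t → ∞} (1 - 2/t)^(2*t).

Let L be the limit and take ln: ln L = lim (2t)·ln(1 - 2/t) = lim (2t)·(-2/t + O(1/t²)) = -4.
Hence L = e^(-4).

e^(-4)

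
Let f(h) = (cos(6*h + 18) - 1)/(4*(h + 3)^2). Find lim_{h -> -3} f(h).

Direct substitution gives 0/0.
Apply L'Hôpital: lim (-6*sin(6*h + 18))/(8*h + 24), still 0/0.
After 2 applications of L'Hôpital's rule the quotient is (-36*cos(6*h + 18))/(8); substituting h = -3 gives -9/2.

-9/2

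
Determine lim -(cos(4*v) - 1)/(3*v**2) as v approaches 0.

8/3

Direct substitution gives 0/0.
Apply L'Hôpital: lim (-4*sin(4*v))/(-6*v), still 0/0.
After 2 applications of L'Hôpital's rule the quotient is (-16*cos(4*v))/(-6); substituting v = 0 gives 8/3.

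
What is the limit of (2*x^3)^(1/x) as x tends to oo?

Base → ∞ and exponent → 0: an ∞^0 form.
Take logs: (1/x)·ln(2·x^3) = (ln 2 + 3·ln x)/x → 0.
So the limit is e^0 = 1.

1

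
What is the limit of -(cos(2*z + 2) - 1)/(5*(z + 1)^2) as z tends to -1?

Direct substitution gives 0/0.
Apply L'Hôpital: lim (-2*sin(2*z + 2))/(-10*z - 10), still 0/0.
After 2 applications of L'Hôpital's rule the quotient is (-4*cos(2*z + 2))/(-10); substituting z = -1 gives 2/5.

2/5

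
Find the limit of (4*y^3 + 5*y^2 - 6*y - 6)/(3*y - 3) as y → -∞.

∞

The numerator has higher degree (3 > 1); the quotient behaves like (4/(3))·y^2 for large |y|.
As y → −∞ this diverges to ∞.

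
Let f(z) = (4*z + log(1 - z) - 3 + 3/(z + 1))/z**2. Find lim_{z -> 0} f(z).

Substitution gives 0/0; apply L'Hôpital's rule 2 times.
After differentiating numerator and denominator 2 times the quotient is (6/(z + 1)^3 - 1/(z - 1)^2)/(2); at z = 0 this is 5/2.

5/2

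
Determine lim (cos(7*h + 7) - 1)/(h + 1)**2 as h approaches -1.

Direct substitution gives 0/0.
Apply L'Hôpital: lim (-7*sin(7*h + 7))/(2*h + 2), still 0/0.
After 2 applications of L'Hôpital's rule the quotient is (-49*cos(7*h + 7))/(2); substituting h = -1 gives -49/2.

-49/2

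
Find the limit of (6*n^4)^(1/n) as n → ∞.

Base → ∞ and exponent → 0: an ∞^0 form.
Take logs: (1/n)·ln(6·n^4) = (ln 6 + 4·ln n)/n → 0.
So the limit is e^0 = 1.

1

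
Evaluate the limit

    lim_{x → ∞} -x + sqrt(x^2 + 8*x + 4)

4

An ∞ − ∞ form. Rationalising with the conjugate, the difference becomes (8x + 4) / (√(x^2 + 8*x + 4) + x).
For large x the denominator behaves like 2·x, so the quotient tends to 8/2 = 4.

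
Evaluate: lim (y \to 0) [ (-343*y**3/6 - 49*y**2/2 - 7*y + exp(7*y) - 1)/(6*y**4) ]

2401/144

Direct substitution gives 0/0.
Apply L'Hôpital: lim (-343*y^2/2 - 49*y + 7*e^(7*y) - 7)/(24*y^3), still 0/0.
Apply L'Hôpital: lim (-343*y + 49*e^(7*y) - 49)/(72*y^2), still 0/0.
Apply L'Hôpital: lim (343*e^(7*y) - 343)/(144*y), still 0/0.
After 4 applications of L'Hôpital's rule the quotient is (2401*e^(7*y))/(144); substituting y = 0 gives 2401/144.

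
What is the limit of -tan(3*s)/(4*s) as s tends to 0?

-3/4

Substitution gives 0/0.
Since tan(u)/u → 1 as u → 0, tan(3s)/(3s) → 1 and the limit is 3/(-4) = -3/4.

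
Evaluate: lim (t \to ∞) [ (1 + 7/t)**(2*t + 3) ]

Let L be the limit and take ln: ln L = lim (2t + 3)·ln(1 + 7/t) = lim (2t + 3)·(7/t + O(1/t²)) = 14.
Hence L = e^(14).

e^(14)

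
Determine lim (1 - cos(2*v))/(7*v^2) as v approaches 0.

Substitution gives 0/0.
Use (1 − cos u)/u² → 1/2 with u = 2v: the limit is 2²/(2·7) = 2/7.

2/7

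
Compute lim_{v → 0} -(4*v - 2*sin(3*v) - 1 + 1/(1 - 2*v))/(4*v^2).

-1

Substitution gives 0/0; apply L'Hôpital's rule 2 times.
After differentiating numerator and denominator 2 times the quotient is (18*sin(3*v) - 8/(2*v - 1)^3)/(-8); at v = 0 this is -1.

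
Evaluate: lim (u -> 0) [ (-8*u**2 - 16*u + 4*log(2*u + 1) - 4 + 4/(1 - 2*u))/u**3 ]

Substitution gives 0/0 (the numerator vanishes to order 3).
Expand each term to order u^3: the coefficient of u^3 in 4·1/(1 - 2u) is 32 and in 4·ln(1 + 2u) is 32/3.
Lower-order terms cancel with the polynomial part, so the numerator is (128/3)·u^3 + o(u^3), and the limit is (128/3)/(1) = 128/3.

128/3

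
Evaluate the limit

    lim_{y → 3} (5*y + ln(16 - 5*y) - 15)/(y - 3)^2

-25/2

Direct substitution gives 0/0.
Apply L'Hôpital: lim (5 - 5/(16 - 5*y))/(2*y - 6), still 0/0.
After 2 applications of L'Hôpital's rule the quotient is (-25/(16 - 5*y)^2)/(2); substituting y = 3 gives -25/2.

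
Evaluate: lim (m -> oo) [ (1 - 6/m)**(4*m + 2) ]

e^(-24)

Let L be the limit and take ln: ln L = lim (4m + 2)·ln(1 - 6/m) = lim (4m + 2)·(-6/m + O(1/m²)) = -24.
Hence L = e^(-24).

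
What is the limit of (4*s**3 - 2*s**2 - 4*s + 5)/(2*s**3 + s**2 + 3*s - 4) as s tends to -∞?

Numerator and denominator both have degree 3.
Dividing every term by s^3, all lower-order terms vanish and the limit is the ratio of leading coefficients, 4/(2) = 2.

2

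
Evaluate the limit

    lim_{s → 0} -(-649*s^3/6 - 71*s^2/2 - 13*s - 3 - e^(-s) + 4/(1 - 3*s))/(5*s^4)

-1555/24

Substitution gives 0/0 (the numerator vanishes to order 4).
Expand each term to order s^4: the coefficient of s^4 in 4·1/(1 - 3s) is 324 and in −e^(-s) is -1/24.
Lower-order terms cancel with the polynomial part, so the numerator is (7775/24)·s^4 + o(s^4), and the limit is (7775/24)/(-5) = -1555/24.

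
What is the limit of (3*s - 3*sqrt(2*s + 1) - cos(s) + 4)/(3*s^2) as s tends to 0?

2/3

Substitution gives 0/0; apply L'Hôpital's rule 2 times.
After differentiating numerator and denominator 2 times the quotient is (cos(s) + 3/(2*s + 1)^(3/2))/(6); at s = 0 this is 2/3.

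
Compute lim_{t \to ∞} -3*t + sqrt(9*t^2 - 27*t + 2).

This has the form ∞ − ∞. Multiply and divide by the conjugate √(9*t^2 - 27*t + 2) + 3t.
That gives (-27t + 2) / (√(9*t^2 - 27*t + 2) + 3t).
Divide numerator and denominator by t: the limit is -27/(2·3) = -9/2.

-9/2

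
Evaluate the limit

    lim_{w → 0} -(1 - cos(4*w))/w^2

-8

Substitution gives 0/0.
Use (1 − cos u)/u² → 1/2 with u = 4w: the limit is 4²/(2·(-1)) = -8.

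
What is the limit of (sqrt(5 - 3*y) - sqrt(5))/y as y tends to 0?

A 0/0 form; rationalise with √(5 - 3y) + √5. This collapses the numerator to -3y, leaving -3/(√(5 - 3y) + √5) → -3/(2√5) = -3*√(5)/10.

-3*√(5)/10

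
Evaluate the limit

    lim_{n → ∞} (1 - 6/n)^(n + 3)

The base → 1 and the exponent → ∞: a 1^∞ form.
Take logarithms: (n + 3)·ln(1 - 6/n). Since ln(1+u) ~ u for small u, this behaves like (n)·(-6/n) → -6.
So the limit is e^(-6).

e^(-6)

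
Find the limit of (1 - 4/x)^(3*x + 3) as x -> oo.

e^(-12)

The base → 1 and the exponent → ∞: a 1^∞ form.
Take logarithms: (3x + 3)·ln(1 - 4/x). Since ln(1+u) ~ u for small u, this behaves like (3x)·(-4/x) → -12.
So the limit is e^(-12).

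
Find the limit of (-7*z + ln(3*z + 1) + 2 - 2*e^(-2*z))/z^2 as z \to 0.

-17/2

Substitution gives 0/0 (the numerator vanishes to order 2).
Expand each term to order z^2: the coefficient of z^2 in -2·e^(-2z) is -4 and in ln(1 + 3z) is -9/2.
Lower-order terms cancel with the polynomial part, so the numerator is (-17/2)·z^2 + o(z^2), and the limit is (-17/2)/(1) = -17/2.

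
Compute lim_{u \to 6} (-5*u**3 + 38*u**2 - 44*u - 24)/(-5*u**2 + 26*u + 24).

64/17

Direct substitution gives 0/0, so factor. Both numerator and denominator have (u - 6) as a factor.
After cancelling, the expression reduces to (-5*u^2 + 8*u + 4)/(-5*u - 4).
Substituting u = 6 gives 64/17.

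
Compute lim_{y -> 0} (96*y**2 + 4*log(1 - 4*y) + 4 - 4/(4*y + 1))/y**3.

Substitution gives 0/0 (the numerator vanishes to order 3).
Expand each term to order y^3: the coefficient of y^3 in 4·ln(1 - 4y) is -256/3 and in -4·1/(1 + 4y) is 256.
Lower-order terms cancel with the polynomial part, so the numerator is (512/3)·y^3 + o(y^3), and the limit is (512/3)/(1) = 512/3.

512/3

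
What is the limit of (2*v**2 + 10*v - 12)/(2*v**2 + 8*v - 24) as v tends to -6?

7/8

Since v = -6 makes numerator and denominator zero, (v + 6) divides both.
Cancelling it gives (2*v - 2)/(2*v - 4); now plug in v = -6 to get 7/8.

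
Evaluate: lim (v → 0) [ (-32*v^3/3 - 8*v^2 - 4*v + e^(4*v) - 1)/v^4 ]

32/3

Direct substitution gives 0/0.
Apply L'Hôpital: lim (-32*v^2 - 16*v + 4*e^(4*v) - 4)/(4*v^3), still 0/0.
Apply L'Hôpital: lim (-64*v + 16*e^(4*v) - 16)/(12*v^2), still 0/0.
Apply L'Hôpital: lim (64*e^(4*v) - 64)/(24*v), still 0/0.
After 4 applications of L'Hôpital's rule the quotient is (256*e^(4*v))/(24); substituting v = 0 gives 32/3.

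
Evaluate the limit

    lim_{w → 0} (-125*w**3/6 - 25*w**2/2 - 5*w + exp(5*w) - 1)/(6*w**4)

625/144

Direct substitution gives 0/0.
Apply L'Hôpital: lim (-125*w^2/2 - 25*w + 5*e^(5*w) - 5)/(24*w^3), still 0/0.
Apply L'Hôpital: lim (-125*w + 25*e^(5*w) - 25)/(72*w^2), still 0/0.
Apply L'Hôpital: lim (125*e^(5*w) - 125)/(144*w), still 0/0.
After 4 applications of L'Hôpital's rule the quotient is (625*e^(5*w))/(144); substituting w = 0 gives 625/144.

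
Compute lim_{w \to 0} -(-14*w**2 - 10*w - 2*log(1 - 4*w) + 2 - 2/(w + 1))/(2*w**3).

Substitution gives 0/0; apply L'Hôpital's rule 3 times.
After differentiating numerator and denominator 3 times the quotient is (-256/(4*w - 1)^3 + 12/(w + 1)^4)/(-12); at w = 0 this is -67/3.

-67/3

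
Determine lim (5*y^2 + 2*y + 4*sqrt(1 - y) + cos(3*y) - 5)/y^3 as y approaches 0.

-1/4

Substitution gives 0/0 (the numerator vanishes to order 3).
Expand each term to order y^3: the coefficient of y^3 in cos(3y) is 0 and in 4·√(1 - y) is -1/4.
Lower-order terms cancel with the polynomial part, so the numerator is (-1/4)·y^3 + o(y^3), and the limit is (-1/4)/(1) = -1/4.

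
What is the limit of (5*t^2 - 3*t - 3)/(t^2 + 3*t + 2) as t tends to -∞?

5

Numerator and denominator both have degree 2.
Dividing every term by t^2, all lower-order terms vanish and the limit is the ratio of leading coefficients, 5/(1) = 5.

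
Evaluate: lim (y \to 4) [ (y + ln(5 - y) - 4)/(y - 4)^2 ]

Direct substitution gives 0/0.
Apply L'Hôpital: lim (1 - 1/(5 - y))/(2*y - 8), still 0/0.
After 2 applications of L'Hôpital's rule the quotient is (-1/(5 - y)^2)/(2); substituting y = 4 gives -1/2.

-1/2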